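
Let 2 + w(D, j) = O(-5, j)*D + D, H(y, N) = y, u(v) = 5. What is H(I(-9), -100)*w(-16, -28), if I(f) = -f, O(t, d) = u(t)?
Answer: -882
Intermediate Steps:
O(t, d) = 5
w(D, j) = -2 + 6*D (w(D, j) = -2 + (5*D + D) = -2 + 6*D)
H(I(-9), -100)*w(-16, -28) = (-1*(-9))*(-2 + 6*(-16)) = 9*(-2 - 96) = 9*(-98) = -882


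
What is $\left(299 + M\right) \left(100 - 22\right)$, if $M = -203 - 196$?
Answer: $-7800$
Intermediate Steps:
$M = -399$
$\left(299 + M\right) \left(100 - 22\right) = \left(299 - 399\right) \left(100 - 22\right) = \left(-100\right) 78 = -7800$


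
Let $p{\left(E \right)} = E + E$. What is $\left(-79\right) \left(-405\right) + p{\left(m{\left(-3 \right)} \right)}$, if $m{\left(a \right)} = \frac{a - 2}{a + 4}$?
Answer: $31985$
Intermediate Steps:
$m{\left(a \right)} = \frac{-2 + a}{4 + a}$
$p{\left(E \right)} = 2 E$
$\left(-79\right) \left(-405\right) + p{\left(m{\left(-3 \right)} \right)} = \left(-79\right) \left(-405\right) + 2 \frac{-2 - 3}{4 - 3} = 31995 + 2 \cdot 1^{-1} \left(-5\right) = 31995 + 2 \cdot 1 \left(-5\right) = 31995 + 2 \left(-5\right) = 31995 - 10 = 31985$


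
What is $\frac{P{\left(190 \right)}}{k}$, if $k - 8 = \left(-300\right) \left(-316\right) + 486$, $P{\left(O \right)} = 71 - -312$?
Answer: $\frac{383}{95294} \approx 0.0040191$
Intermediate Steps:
$P{\left(O \right)} = 383$ ($P{\left(O \right)} = 71 + 312 = 383$)
$k = 95294$ ($k = 8 + \left(\left(-300\right) \left(-316\right) + 486\right) = 8 + \left(94800 + 486\right) = 8 + 95286 = 95294$)
$\frac{P{\left(190 \right)}}{k} = \frac{383}{95294}$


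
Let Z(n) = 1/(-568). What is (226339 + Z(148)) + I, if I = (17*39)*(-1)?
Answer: 128183967/568 ≈ 2.2568e+5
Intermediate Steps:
Z(n) = -1/568
I = -663 (I = 663*(-1) = -663)
(226339 + Z(148)) + I = (226339 - 1/568) - 663 = 128560551/568 - 663 = 128183967/568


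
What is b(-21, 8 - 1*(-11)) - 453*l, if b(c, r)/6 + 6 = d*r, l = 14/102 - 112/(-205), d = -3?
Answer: -2396527/3485 ≈ -687.67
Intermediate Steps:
l = 7147/10455 (l = 14*(1/102) - 112*(-1/205) = 7/51 + 112/205 = 7147/10455 ≈ 0.68360)
b(c, r) = -36 - 18*r (b(c, r) = -36 + 6*(-3*r) = -36 - 18*r)
b(-21, 8 - 1*(-11)) - 453*l = (-36 - 18*(8 - 1*(-11))) - 453*7147/10455 = (-36 - 18*(8 + 11)) - 1079197/3485 = (-36 - 18*19) - 1079197/3485 = (-36 - 342) - 1079197/3485 = -378 - 1079197/3485 = -2396527/3485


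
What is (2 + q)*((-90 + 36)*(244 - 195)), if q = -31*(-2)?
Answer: -169344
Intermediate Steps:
q = 62
(2 + q)*((-90 + 36)*(244 - 195)) = (2 + 62)*((-90 + 36)*(244 - 195)) = 64*(-54*49) = 64*(-2646) = -169344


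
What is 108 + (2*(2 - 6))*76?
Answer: -500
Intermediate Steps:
108 + (2*(2 - 6))*76 = 108 + (2*(-4))*76 = 108 - 8*76 = 108 - 608 = -500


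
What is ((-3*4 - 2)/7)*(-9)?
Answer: 18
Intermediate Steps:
((-3*4 - 2)/7)*(-9) = ((-12 - 2)/7)*(-9) = ((⅐)*(-14))*(-9) = -2*(-9) = 18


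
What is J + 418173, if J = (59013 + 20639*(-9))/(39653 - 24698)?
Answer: 2084550159/4985 ≈ 4.1816e+5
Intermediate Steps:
J = -42246/4985 (J = (59013 - 185751)/14955 = -126738*1/14955 = -42246/4985 ≈ -8.4746)
J + 418173 = -42246/4985 + 418173 = 2084550159/4985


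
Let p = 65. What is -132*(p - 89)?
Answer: 3168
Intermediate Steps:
-132*(p - 89) = -132*(65 - 89) = -132*(-24) = 3168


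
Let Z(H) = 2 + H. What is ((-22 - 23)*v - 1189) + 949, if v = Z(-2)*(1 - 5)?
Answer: -240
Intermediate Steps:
v = 0 (v = (2 - 2)*(1 - 5) = 0*(-4) = 0)
((-22 - 23)*v - 1189) + 949 = ((-22 - 23)*0 - 1189) + 949 = (-45*0 - 1189) + 949 = (0 - 1189) + 949 = -1189 + 949 = -240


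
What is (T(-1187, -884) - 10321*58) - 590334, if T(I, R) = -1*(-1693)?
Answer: -1187259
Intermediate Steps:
T(I, R) = 1693
(T(-1187, -884) - 10321*58) - 590334 = (1693 - 10321*58) - 590334 = (1693 - 598618) - 590334 = -596925 - 590334 = -1187259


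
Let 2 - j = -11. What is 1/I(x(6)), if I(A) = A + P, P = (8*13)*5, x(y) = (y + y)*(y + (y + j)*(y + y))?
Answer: 1/3328 ≈ 0.00030048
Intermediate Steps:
j = 13 (j = 2 - 1*(-11) = 2 + 11 = 13)
x(y) = 2*y*(y + 2*y*(13 + y)) (x(y) = (y + y)*(y + (y + 13)*(y + y)) = (2*y)*(y + (13 + y)*(2*y)) = (2*y)*(y + 2*y*(13 + y)) = 2*y*(y + 2*y*(13 + y)))
P = 520 (P = 104*5 = 520)
I(A) = 520 + A (I(A) = A + 520 = 520 + A)
1/I(x(6)) = 1/(520 + 6²*(54 + 4*6)) = 1/(520 + 36*(54 + 24)) = 1/(520 + 36*78) = 1/(520 + 2808) = 1/3328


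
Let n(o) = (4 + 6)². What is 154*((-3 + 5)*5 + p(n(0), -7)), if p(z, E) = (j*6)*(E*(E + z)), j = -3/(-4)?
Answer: -449603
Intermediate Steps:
j = ¾ (j = -3*(-¼) = ¾ ≈ 0.75000)
n(o) = 100 (n(o) = 10² = 100)
p(z, E) = 9*E*(E + z)/2 (p(z, E) = ((¾)*6)*(E*(E + z)) = 9*(E*(E + z))/2 = 9*E*(E + z)/2)
154*((-3 + 5)*5 + p(n(0), -7)) = 154*((-3 + 5)*5 + (9/2)*(-7)*(-7 + 100)) = 154*(2*5 + (9/2)*(-7)*93) = 154*(10 - 5859/2) = 154*(-5839/2) = -449603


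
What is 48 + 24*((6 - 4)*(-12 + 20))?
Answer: 432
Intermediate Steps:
48 + 24*((6 - 4)*(-12 + 20)) = 48 + 24*(2*8) = 48 + 24*16 = 48 + 384 = 432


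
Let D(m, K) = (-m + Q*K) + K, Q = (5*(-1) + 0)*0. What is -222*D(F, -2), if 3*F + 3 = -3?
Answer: 0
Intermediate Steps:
F = -2 (F = -1 + (⅓)*(-3) = -1 - 1 = -2)
Q = 0 (Q = (-5 + 0)*0 = -5*0 = 0)
D(m, K) = K - m (D(m, K) = (-m + 0*K) + K = (-m + 0) + K = -m + K = K - m)
-222*D(F, -2) = -222*(-2 - 1*(-2)) = -222*(-2 + 2) = -222*0 = 0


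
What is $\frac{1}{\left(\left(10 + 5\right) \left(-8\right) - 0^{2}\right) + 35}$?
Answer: $- \frac{1}{85} \approx -0.011765$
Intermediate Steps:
$\frac{1}{\left(\left(10 + 5\right) \left(-8\right) - 0^{2}\right) + 35} = \frac{1}{\left(15 \left(-8\right) - 0\right) + 35} = \frac{1}{\left(-120 + 0\right) + 35} = \frac{1}{-120 + 35} = \frac{1}{-85} = - \frac{1}{85}$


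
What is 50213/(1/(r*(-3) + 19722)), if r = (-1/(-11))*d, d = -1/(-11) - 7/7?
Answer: 119827901496/121 ≈ 9.9031e+8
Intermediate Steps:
d = -10/11 (d = -1*(-1/11) - 7*1/7 = 1/11 - 1 = -10/11 ≈ -0.90909)
r = -10/121 (r = -1/(-11)*(-10/11) = -1*(-1/11)*(-10/11) = (1/11)*(-10/11) = -10/121 ≈ -0.082645)
50213/(1/(r*(-3) + 19722)) = 50213/(1/(-10/121*(-3) + 19722)) = 50213/(1/(30/121 + 19722)) = 50213/(1/(2386392/121)) = 50213/(121/2386392) = 50213*(2386392/121) = 119827901496/121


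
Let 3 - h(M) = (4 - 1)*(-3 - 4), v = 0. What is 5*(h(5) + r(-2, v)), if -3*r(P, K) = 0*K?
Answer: 120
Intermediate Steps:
r(P, K) = 0 (r(P, K) = -0*K = -⅓*0 = 0)
h(M) = 24 (h(M) = 3 - (4 - 1)*(-3 - 4) = 3 - 3*(-7) = 3 - 1*(-21) = 3 + 21 = 24)
5*(h(5) + r(-2, v)) = 5*(24 + 0) = 5*24 = 120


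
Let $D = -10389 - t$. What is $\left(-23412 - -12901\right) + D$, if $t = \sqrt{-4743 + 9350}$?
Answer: $-20900 - \sqrt{4607} \approx -20968.0$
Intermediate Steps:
$t = \sqrt{4607} \approx 67.875$
$D = -10389 - \sqrt{4607} \approx -10457.0$
$\left(-23412 - -12901\right) + D = \left(-23412 - -12901\right) - \left(10389 + \sqrt{4607}\right) = \left(-23412 + 12901\right) - \left(10389 + \sqrt{4607}\right) = -10511 - \left(10389 + \sqrt{4607}\right) = -20900 - \sqrt{4607}$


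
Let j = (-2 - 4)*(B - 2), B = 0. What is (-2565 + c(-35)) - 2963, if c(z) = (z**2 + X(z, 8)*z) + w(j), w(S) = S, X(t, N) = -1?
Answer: -4256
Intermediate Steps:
j = 12 (j = (-2 - 4)*(0 - 2) = -6*(-2) = 12)
c(z) = 12 + z**2 - z (c(z) = (z**2 - z) + 12 = 12 + z**2 - z)
(-2565 + c(-35)) - 2963 = (-2565 + (12 + (-35)**2 - 1*(-35))) - 2963 = (-2565 + (12 + 1225 + 35)) - 2963 = (-2565 + 1272) - 2963 = -1293 - 2963 = -4256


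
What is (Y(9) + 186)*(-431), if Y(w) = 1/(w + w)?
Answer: -1443419/18 ≈ -80190.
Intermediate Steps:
Y(w) = 1/(2*w)
(Y(9) + 186)*(-431) = ((½)/9 + 186)*(-431) = ((½)*(⅑) + 186)*(-431) = (1/18 + 186)*(-431) = (3349/18)*(-431) = -1443419/18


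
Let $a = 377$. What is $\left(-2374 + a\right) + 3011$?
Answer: $1014$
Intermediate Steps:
$\left(-2374 + a\right) + 3011 = \left(-2374 + 377\right) + 3011 = -1997 + 3011 = 1014$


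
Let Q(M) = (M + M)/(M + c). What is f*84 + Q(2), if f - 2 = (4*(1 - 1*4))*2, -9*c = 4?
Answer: -12918/7 ≈ -1845.4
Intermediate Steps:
c = -4/9 (c = -1/9*4 = -4/9 ≈ -0.44444)
Q(M) = 2*M/(-4/9 + M) (Q(M) = (M + M)/(M - 4/9) = (2*M)/(-4/9 + M) = 2*M/(-4/9 + M))
f = -22 (f = 2 + (4*(1 - 1*4))*2 = 2 + (4*(1 - 4))*2 = 2 + (4*(-3))*2 = 2 - 12*2 = 2 - 24 = -22)
f*84 + Q(2) = -22*84 + 18*2/(-4 + 9*2) = -1848 + 18*2/(-4 + 18) = -1848 + 18*2/14 = -1848 + 18*2*(1/14) = -1848 + 18/7 = -12918/7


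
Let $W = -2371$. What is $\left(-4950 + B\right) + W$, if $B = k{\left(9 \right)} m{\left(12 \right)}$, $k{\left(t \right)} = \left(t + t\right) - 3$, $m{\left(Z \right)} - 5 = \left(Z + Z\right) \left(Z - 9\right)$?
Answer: $-6166$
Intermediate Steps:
$m{\left(Z \right)} = 5 + 2 Z \left(-9 + Z\right)$ ($m{\left(Z \right)} = 5 + \left(Z + Z\right) \left(Z - 9\right) = 5 + 2 Z \left(-9 + Z\right)$)
$k{\left(t \right)} = -3 + 2 t$ ($k{\left(t \right)} = 2 t - 3 = -3 + 2 t$)
$B = 1155$ ($B = \left(-3 + 2 \cdot 9\right) \left(5 - 216 + 2 \cdot 12^{2}\right) = \left(-3 + 18\right) \left(5 - 216 + 2 \cdot 144\right) = 15 \left(5 - 216 + 288\right) = 15 \cdot 77 = 1155$)
$\left(-4950 + B\right) + W = \left(-4950 + 1155\right) - 2371 = -3795 - 2371 = -6166$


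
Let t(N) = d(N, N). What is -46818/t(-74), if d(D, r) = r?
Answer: 23409/37 ≈ 632.68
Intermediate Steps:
t(N) = N
-46818/t(-74) = -46818/(-74) = -46818*(-1/74) = 23409/37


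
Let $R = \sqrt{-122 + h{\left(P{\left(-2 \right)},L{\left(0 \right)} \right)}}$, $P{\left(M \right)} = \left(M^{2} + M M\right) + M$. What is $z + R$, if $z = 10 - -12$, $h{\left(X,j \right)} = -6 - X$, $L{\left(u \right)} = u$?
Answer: $22 + i \sqrt{134} \approx 22.0 + 11.576 i$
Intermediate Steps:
$P{\left(M \right)} = M + 2 M^{2}$ ($P{\left(M \right)} = \left(M^{2} + M^{2}\right) + M = 2 M^{2} + M = M + 2 M^{2}$)
$R = i \sqrt{134}$ ($R = \sqrt{-122 - \left(6 - 2 \left(1 + 2 \left(-2\right)\right)\right)} = \sqrt{-122 - \left(6 - 2 \left(1 - 4\right)\right)} = \sqrt{-122 - \left(6 - -6\right)} = \sqrt{-122 - 12} = \sqrt{-134} = i \sqrt{134} \approx 11.576 i$)
$z = 22$ ($z = 10 + 12 = 22$)
$z + R = 22 + i \sqrt{134}$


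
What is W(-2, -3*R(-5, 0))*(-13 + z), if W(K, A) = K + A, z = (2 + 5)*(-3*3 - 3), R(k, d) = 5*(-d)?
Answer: 194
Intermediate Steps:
R(k, d) = -5*d
z = -84 (z = 7*(-9 - 3) = 7*(-12) = -84)
W(K, A) = A + K
W(-2, -3*R(-5, 0))*(-13 + z) = (-(-15)*0 - 2)*(-13 - 84) = (-3*0 - 2)*(-97) = (0 - 2)*(-97) = -2*(-97) = 194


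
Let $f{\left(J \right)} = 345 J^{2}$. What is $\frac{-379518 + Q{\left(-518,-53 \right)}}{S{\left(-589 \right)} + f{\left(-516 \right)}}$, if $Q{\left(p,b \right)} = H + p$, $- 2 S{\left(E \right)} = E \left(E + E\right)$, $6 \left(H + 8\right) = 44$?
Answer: $- \frac{1140110}{274534197} \approx -0.0041529$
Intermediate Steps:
$H = - \frac{2}{3}$ ($H = -8 + \frac{1}{6} \cdot 44 = -8 + \frac{22}{3} = - \frac{2}{3} \approx -0.66667$)
$S{\left(E \right)} = - E^{2}$ ($S{\left(E \right)} = - \frac{E \left(E + E\right)}{2} = - \frac{E 2 E}{2} = - \frac{2 E^{2}}{2} = - E^{2}$)
$Q{\left(p,b \right)} = - \frac{2}{3} + p$
$\frac{-379518 + Q{\left(-518,-53 \right)}}{S{\left(-589 \right)} + f{\left(-516 \right)}} = \frac{-379518 - \frac{1556}{3}}{- \left(-589\right)^{2} + 345 \left(-516\right)^{2}} = \frac{-379518 - \frac{1556}{3}}{\left(-1\right) 346921 + 345 \cdot 266256} = - \frac{1140110}{3 \left(-346921 + 91858320\right)} = - \frac{1140110}{3 \cdot 91511399} = \left(- \frac{1140110}{3}\right) \frac{1}{91511399} = - \frac{1140110}{274534197}$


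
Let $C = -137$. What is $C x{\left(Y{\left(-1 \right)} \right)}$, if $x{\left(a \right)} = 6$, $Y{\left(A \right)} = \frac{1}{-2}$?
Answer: $-822$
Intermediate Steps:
$Y{\left(A \right)} = - \frac{1}{2}$
$C x{\left(Y{\left(-1 \right)} \right)} = \left(-137\right) 6 = -822$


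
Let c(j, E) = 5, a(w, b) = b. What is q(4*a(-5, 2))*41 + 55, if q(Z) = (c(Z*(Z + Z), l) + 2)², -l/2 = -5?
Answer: 2064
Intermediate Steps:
l = 10 (l = -2*(-5) = 10)
q(Z) = 49 (q(Z) = (5 + 2)² = 7² = 49)
q(4*a(-5, 2))*41 + 55 = 49*41 + 55 = 2009 + 55 = 2064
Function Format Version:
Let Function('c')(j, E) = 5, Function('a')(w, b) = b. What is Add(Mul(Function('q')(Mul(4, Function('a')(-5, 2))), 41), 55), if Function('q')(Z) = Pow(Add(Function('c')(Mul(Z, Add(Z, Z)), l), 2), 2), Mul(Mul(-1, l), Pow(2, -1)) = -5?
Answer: 2064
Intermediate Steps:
l = 10 (l = Mul(-2, -5) = 10)
Function('q')(Z) = 49 (Function('q')(Z) = Pow(Add(5, 2), 2) = Pow(7, 2) = 49)
Add(Mul(Function('q')(Mul(4, Function('a')(-5, 2))), 41), 55) = Add(Mul(49, 41), 55) = Add(2009, 55) = 2064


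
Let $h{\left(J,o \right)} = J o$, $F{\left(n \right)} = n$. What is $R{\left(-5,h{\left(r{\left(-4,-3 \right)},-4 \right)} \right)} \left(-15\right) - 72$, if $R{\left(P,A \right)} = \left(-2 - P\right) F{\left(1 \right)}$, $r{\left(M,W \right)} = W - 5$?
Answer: $-117$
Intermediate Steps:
$r{\left(M,W \right)} = -5 + W$
$R{\left(P,A \right)} = -2 - P$ ($R{\left(P,A \right)} = \left(-2 - P\right) 1 = -2 - P$)
$R{\left(-5,h{\left(r{\left(-4,-3 \right)},-4 \right)} \right)} \left(-15\right) - 72 = \left(-2 - -5\right) \left(-15\right) - 72 = \left(-2 + 5\right) \left(-15\right) - 72 = 3 \left(-15\right) - 72 = -45 - 72 = -117$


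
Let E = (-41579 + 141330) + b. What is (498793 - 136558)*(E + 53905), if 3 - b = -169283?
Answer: 116980895370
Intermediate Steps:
b = 169286 (b = 3 - 1*(-169283) = 3 + 169283 = 169286)
E = 269037 (E = (-41579 + 141330) + 169286 = 99751 + 169286 = 269037)
(498793 - 136558)*(E + 53905) = (498793 - 136558)*(269037 + 53905) = 362235*322942 = 116980895370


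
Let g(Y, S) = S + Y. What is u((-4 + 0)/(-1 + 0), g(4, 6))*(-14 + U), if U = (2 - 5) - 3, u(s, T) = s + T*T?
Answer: -2080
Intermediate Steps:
u(s, T) = s + T²
U = -6 (U = -3 - 3 = -6)
u((-4 + 0)/(-1 + 0), g(4, 6))*(-14 + U) = ((-4 + 0)/(-1 + 0) + (6 + 4)²)*(-14 - 6) = (-4/(-1) + 10²)*(-20) = (-4*(-1) + 100)*(-20) = (4 + 100)*(-20) = 104*(-20) = -2080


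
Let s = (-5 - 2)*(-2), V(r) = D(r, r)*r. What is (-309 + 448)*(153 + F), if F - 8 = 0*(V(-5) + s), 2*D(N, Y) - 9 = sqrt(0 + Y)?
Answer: 22379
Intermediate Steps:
D(N, Y) = 9/2 + sqrt(Y)/2 (D(N, Y) = 9/2 + sqrt(0 + Y)/2 = 9/2 + sqrt(Y)/2)
V(r) = r*(9/2 + sqrt(r)/2) (V(r) = (9/2 + sqrt(r)/2)*r = r*(9/2 + sqrt(r)/2))
s = 14 (s = -7*(-2) = 14)
F = 8 (F = 8 + 0*((1/2)*(-5)*(9 + sqrt(-5)) + 14) = 8 + 0*((1/2)*(-5)*(9 + I*sqrt(5)) + 14) = 8 + 0*((-45/2 - 5*I*sqrt(5)/2) + 14) = 8 + 0*(-17/2 - 5*I*sqrt(5)/2) = 8 + 0 = 8)
(-309 + 448)*(153 + F) = (-309 + 448)*(153 + 8) = 139*161 = 22379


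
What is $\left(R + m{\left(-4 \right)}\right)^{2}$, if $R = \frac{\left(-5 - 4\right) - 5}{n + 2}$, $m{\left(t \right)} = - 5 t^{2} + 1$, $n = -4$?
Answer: $5184$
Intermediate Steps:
$m{\left(t \right)} = 1 - 5 t^{2}$
$R = 7$ ($R = \frac{\left(-5 - 4\right) - 5}{-4 + 2} = \frac{-9 - 5}{-2} = \left(-14\right) \left(- \frac{1}{2}\right) = 7$)
$\left(R + m{\left(-4 \right)}\right)^{2} = \left(7 + \left(1 - 5 \left(-4\right)^{2}\right)\right)^{2} = \left(7 + \left(1 - 80\right)\right)^{2} = \left(7 - 79\right)^{2} = \left(-72\right)^{2} = 5184$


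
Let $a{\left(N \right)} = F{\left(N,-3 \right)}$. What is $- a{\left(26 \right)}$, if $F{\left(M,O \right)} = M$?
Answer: $-26$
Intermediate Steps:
$a{\left(N \right)} = N$
$- a{\left(26 \right)} = \left(-1\right) 26 = -26$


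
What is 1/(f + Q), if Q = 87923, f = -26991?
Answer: 1/60932 ≈ 1.6412e-5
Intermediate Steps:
1/(f + Q) = 1/(-26991 + 87923) = 1/60932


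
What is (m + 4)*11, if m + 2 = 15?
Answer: 187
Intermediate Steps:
m = 13 (m = -2 + 15 = 13)
(m + 4)*11 = (13 + 4)*11 = 17*11 = 187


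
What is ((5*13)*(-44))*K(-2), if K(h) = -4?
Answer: 11440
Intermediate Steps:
((5*13)*(-44))*K(-2) = ((5*13)*(-44))*(-4) = (65*(-44))*(-4) = -2860*(-4) = 11440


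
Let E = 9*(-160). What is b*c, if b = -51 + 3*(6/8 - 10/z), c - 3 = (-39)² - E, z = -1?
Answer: -55575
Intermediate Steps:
E = -1440
c = 2964 (c = 3 + ((-39)² - 1*(-1440)) = 3 + (1521 + 1440) = 3 + 2961 = 2964)
b = -75/4 (b = -51 + 3*(6/8 - 10/(-1)) = -51 + 3*(6*(⅛) - 10*(-1)) = -51 + 3*(¾ + 10) = -51 + 3*(43/4) = -51 + 129/4 = -75/4 ≈ -18.750)
b*c = -75/4*2964 = -55575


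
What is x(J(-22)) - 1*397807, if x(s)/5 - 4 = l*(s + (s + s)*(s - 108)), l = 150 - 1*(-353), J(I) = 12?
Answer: -6162167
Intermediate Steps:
l = 503 (l = 150 + 353 = 503)
x(s) = 20 + 2515*s + 5030*s*(-108 + s) (x(s) = 20 + 5*(503*(s + (s + s)*(s - 108))) = 20 + 5*(503*(s + (2*s)*(-108 + s))) = 20 + 5*(503*(s + 2*s*(-108 + s))) = 20 + 5*(503*s + 1006*s*(-108 + s)) = 20 + (2515*s + 5030*s*(-108 + s)) = 20 + 2515*s + 5030*s*(-108 + s))
x(J(-22)) - 1*397807 = (20 - 540725*12 + 5030*12**2) - 1*397807 = (20 - 6488700 + 5030*144) - 397807 = (20 - 6488700 + 724320) - 397807 = -5764360 - 397807 = -6162167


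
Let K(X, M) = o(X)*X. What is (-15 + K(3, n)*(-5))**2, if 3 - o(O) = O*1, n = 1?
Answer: 225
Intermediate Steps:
o(O) = 3 - O
K(X, M) = X*(3 - X) (K(X, M) = (3 - X)*X = X*(3 - X))
(-15 + K(3, n)*(-5))**2 = (-15 + (3*(3 - 1*3))*(-5))**2 = (-15 + (3*(3 - 3))*(-5))**2 = (-15 + (3*0)*(-5))**2 = (-15 + 0*(-5))**2 = (-15 + 0)**2 = (-15)**2 = 225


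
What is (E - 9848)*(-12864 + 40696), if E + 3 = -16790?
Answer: -741472312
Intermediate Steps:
E = -16793 (E = -3 - 16790 = -16793)
(E - 9848)*(-12864 + 40696) = (-16793 - 9848)*(-12864 + 40696) = -26641*27832 = -741472312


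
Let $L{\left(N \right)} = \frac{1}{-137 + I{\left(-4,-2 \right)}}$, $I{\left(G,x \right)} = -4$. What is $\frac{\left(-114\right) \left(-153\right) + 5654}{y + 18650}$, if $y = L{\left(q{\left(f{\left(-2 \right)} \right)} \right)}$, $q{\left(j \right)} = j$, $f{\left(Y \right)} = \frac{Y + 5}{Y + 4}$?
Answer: $\frac{3256536}{2629649} \approx 1.2384$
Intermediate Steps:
$f{\left(Y \right)} = \frac{5 + Y}{4 + Y}$
$L{\left(N \right)} = - \frac{1}{141}$ ($L{\left(N \right)} = \frac{1}{-137 - 4} = \frac{1}{-141} = - \frac{1}{141}$)
$y = - \frac{1}{141} \approx -0.0070922$
$\frac{\left(-114\right) \left(-153\right) + 5654}{y + 18650} = \frac{\left(-114\right) \left(-153\right) + 5654}{- \frac{1}{141} + 18650} = \frac{17442 + 5654}{\frac{2629649}{141}} = 23096 \cdot \frac{141}{2629649} = \frac{3256536}{2629649}$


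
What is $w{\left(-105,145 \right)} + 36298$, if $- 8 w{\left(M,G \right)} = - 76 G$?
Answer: $\frac{75351}{2} \approx 37676.0$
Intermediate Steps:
$w{\left(M,G \right)} = \frac{19 G}{2}$ ($w{\left(M,G \right)} = - \frac{\left(-76\right) G}{8} = \frac{19 G}{2}$)
$w{\left(-105,145 \right)} + 36298 = \frac{19}{2} \cdot 145 + 36298 = \frac{2755}{2} + 36298 = \frac{75351}{2}$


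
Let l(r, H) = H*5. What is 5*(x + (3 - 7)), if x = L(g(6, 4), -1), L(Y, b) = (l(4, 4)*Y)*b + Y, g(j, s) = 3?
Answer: -305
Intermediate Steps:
l(r, H) = 5*H
L(Y, b) = Y + 20*Y*b (L(Y, b) = ((5*4)*Y)*b + Y = (20*Y)*b + Y = 20*Y*b + Y = Y + 20*Y*b)
x = -57 (x = 3*(1 + 20*(-1)) = 3*(1 - 20) = 3*(-19) = -57)
5*(x + (3 - 7)) = 5*(-57 + (3 - 7)) = 5*(-57 - 4) = 5*(-61) = -305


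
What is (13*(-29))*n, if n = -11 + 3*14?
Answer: -11687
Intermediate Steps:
n = 31 (n = -11 + 42 = 31)
(13*(-29))*n = (13*(-29))*31 = -377*31 = -11687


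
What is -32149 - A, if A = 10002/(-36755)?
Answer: -1181626493/36755 ≈ -32149.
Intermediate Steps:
A = -10002/36755 (A = 10002*(-1/36755) = -10002/36755 ≈ -0.27213)
-32149 - A = -32149 - 1*(-10002/36755) = -32149 + 10002/36755 = -1181626493/36755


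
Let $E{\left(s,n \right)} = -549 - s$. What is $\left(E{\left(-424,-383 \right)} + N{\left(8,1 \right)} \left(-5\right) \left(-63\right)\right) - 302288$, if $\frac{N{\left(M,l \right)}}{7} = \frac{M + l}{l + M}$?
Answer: $-300208$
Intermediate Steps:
$N{\left(M,l \right)} = 7$ ($N{\left(M,l \right)} = 7 \frac{M + l}{l + M} = 7 \frac{M + l}{M + l} = 7 \cdot 1 = 7$)
$\left(E{\left(-424,-383 \right)} + N{\left(8,1 \right)} \left(-5\right) \left(-63\right)\right) - 302288 = \left(\left(-549 - -424\right) + 7 \left(-5\right) \left(-63\right)\right) - 302288 = \left(\left(-549 + 424\right) - -2205\right) - 302288 = \left(-125 + 2205\right) - 302288 = 2080 - 302288 = -300208$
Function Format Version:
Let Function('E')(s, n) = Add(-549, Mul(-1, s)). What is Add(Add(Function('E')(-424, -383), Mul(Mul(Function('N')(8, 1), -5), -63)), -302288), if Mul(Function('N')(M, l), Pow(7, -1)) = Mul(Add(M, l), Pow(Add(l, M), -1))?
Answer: -300208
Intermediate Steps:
Function('N')(M, l) = 7 (Function('N')(M, l) = Mul(7, Mul(Add(M, l), Pow(Add(l, M), -1))) = Mul(7, Mul(Add(M, l), Pow(Add(M, l), -1))) = Mul(7, 1) = 7)
Add(Add(Function('E')(-424, -383), Mul(Mul(Function('N')(8, 1), -5), -63)), -302288) = Add(Add(Add(-549, Mul(-1, -424)), Mul(Mul(7, -5), -63)), -302288) = Add(Add(Add(-549, 424), Mul(-35, -63)), -302288) = Add(Add(-125, 2205), -302288) = Add(2080, -302288) = -300208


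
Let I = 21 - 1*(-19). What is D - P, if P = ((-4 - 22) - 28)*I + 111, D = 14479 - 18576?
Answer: -2048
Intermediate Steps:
D = -4097
I = 40 (I = 21 + 19 = 40)
P = -2049 (P = ((-4 - 22) - 28)*40 + 111 = (-26 - 28)*40 + 111 = -54*40 + 111 = -2160 + 111 = -2049)
D - P = -4097 - 1*(-2049) = -4097 + 2049 = -2048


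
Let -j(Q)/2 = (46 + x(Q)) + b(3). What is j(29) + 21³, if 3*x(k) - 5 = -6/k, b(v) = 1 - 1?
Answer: 797425/87 ≈ 9165.8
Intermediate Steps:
b(v) = 0
x(k) = 5/3 - 2/k (x(k) = 5/3 + (-6/k)/3 = 5/3 - 2/k)
j(Q) = -286/3 + 4/Q (j(Q) = -2*((46 + (5/3 - 2/Q)) + 0) = -2*((143/3 - 2/Q) + 0) = -2*(143/3 - 2/Q) = -286/3 + 4/Q)
j(29) + 21³ = (-286/3 + 4/29) + 21³ = (-286/3 + 4*(1/29)) + 9261 = (-286/3 + 4/29) + 9261 = -8282/87 + 9261 = 797425/87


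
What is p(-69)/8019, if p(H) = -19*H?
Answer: 437/2673 ≈ 0.16349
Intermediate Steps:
p(-69)/8019 = -19*(-69)/8019 = 1311*(1/8019) = 437/2673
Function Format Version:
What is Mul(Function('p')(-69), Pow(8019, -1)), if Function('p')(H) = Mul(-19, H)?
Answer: Rational(437, 2673) ≈ 0.16349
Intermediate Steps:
Mul(Function('p')(-69), Pow(8019, -1)) = Mul(Mul(-19, -69), Pow(8019, -1)) = Mul(1311, Rational(1, 8019)) = Rational(437, 2673)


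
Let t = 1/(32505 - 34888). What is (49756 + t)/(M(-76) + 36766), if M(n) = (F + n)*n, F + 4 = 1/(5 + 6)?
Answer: 1304254017/1122941090 ≈ 1.1615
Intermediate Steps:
F = -43/11 (F = -4 + 1/(5 + 6) = -4 + 1/11 = -43/11 ≈ -3.9091)
t = -1/2383 (t = 1/(-2383) = -1/2383 ≈ -0.00041964)
M(n) = n*(-43/11 + n) (M(n) = (-43/11 + n)*n = n*(-43/11 + n))
(49756 + t)/(M(-76) + 36766) = (49756 - 1/2383)/((1/11)*(-76)*(-43 + 11*(-76)) + 36766) = 118568547/(2383*((1/11)*(-76)*(-43 - 836) + 36766)) = 118568547/(2383*((1/11)*(-76)*(-879) + 36766)) = 118568547/(2383*(66804/11 + 36766)) = 118568547/(2383*(471230/11)) = (118568547/2383)*(11/471230) = 1304254017/1122941090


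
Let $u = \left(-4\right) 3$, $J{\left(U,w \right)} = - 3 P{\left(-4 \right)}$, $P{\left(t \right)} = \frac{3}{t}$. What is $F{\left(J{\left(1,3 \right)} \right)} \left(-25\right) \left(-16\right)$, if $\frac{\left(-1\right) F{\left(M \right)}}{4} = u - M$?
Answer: $22800$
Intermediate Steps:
$J{\left(U,w \right)} = \frac{9}{4}$ ($J{\left(U,w \right)} = - 3 \frac{3}{-4} = - 3 \cdot 3 \left(- \frac{1}{4}\right) = \left(-3\right) \left(- \frac{3}{4}\right) = \frac{9}{4}$)
$u = -12$
$F{\left(M \right)} = 48 + 4 M$ ($F{\left(M \right)} = - 4 \left(-12 - M\right) = 48 + 4 M$)
$F{\left(J{\left(1,3 \right)} \right)} \left(-25\right) \left(-16\right) = \left(48 + 4 \cdot \frac{9}{4}\right) \left(-25\right) \left(-16\right) = \left(48 + 9\right) \left(-25\right) \left(-16\right) = 57 \left(-25\right) \left(-16\right) = \left(-1425\right) \left(-16\right) = 22800$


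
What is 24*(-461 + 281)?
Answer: -4320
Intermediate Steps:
24*(-461 + 281) = 24*(-180) = -4320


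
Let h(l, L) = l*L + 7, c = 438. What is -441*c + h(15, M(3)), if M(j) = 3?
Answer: -193106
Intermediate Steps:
h(l, L) = 7 + L*l (h(l, L) = L*l + 7 = 7 + L*l)
-441*c + h(15, M(3)) = -441*438 + (7 + 3*15) = -193158 + (7 + 45) = -193158 + 52 = -193106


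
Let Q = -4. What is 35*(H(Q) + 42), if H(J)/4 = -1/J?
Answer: 1505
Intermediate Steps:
H(J) = -4/J (H(J) = 4*(-1/J) = -4/J)
35*(H(Q) + 42) = 35*(-4/(-4) + 42) = 35*(-4*(-1/4) + 42) = 35*(1 + 42) = 35*43 = 1505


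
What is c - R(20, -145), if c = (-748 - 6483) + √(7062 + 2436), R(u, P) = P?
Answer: -7086 + √9498 ≈ -6988.5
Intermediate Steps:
c = -7231 + √9498 ≈ -7133.5
c - R(20, -145) = (-7231 + √9498) - 1*(-145) = (-7231 + √9498) + 145 = -7086 + √9498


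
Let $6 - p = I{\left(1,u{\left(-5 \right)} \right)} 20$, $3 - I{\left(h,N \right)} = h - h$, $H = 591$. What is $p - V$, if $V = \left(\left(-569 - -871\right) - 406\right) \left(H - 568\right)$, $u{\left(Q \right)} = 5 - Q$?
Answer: $2338$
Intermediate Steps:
$I{\left(h,N \right)} = 3$ ($I{\left(h,N \right)} = 3 - \left(h - h\right) = 3 - 0 = 3 + 0 = 3$)
$V = -2392$ ($V = \left(\left(-569 - -871\right) - 406\right) \left(591 - 568\right) = \left(\left(-569 + 871\right) - 406\right) 23 = \left(302 - 406\right) 23 = \left(-104\right) 23 = -2392$)
$p = -54$ ($p = 6 - 3 \cdot 20 = 6 - 60 = -54$)
$p - V = -54 - -2392 = -54 + 2392 = 2338$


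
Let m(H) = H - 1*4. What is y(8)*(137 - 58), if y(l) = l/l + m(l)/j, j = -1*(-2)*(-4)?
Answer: 79/2 ≈ 39.500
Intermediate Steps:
j = -8 (j = 2*(-4) = -8)
m(H) = -4 + H (m(H) = H - 4 = -4 + H)
y(l) = 3/2 - l/8 (y(l) = l/l + (-4 + l)/(-8) = 1 + (-4 + l)*(-⅛) = 1 + (½ - l/8) = 3/2 - l/8)
y(8)*(137 - 58) = (3/2 - ⅛*8)*(137 - 58) = (3/2 - 1)*79 = (½)*79 = 79/2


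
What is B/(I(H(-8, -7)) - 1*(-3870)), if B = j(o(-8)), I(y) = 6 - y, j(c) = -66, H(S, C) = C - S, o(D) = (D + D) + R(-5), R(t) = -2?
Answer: -66/3875 ≈ -0.017032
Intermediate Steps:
o(D) = -2 + 2*D (o(D) = (D + D) - 2 = 2*D - 2 = -2 + 2*D)
B = -66
B/(I(H(-8, -7)) - 1*(-3870)) = -66/((6 - (-7 - 1*(-8))) - 1*(-3870)) = -66/((6 - (-7 + 8)) + 3870) = -66/((6 - 1*1) + 3870) = -66/((6 - 1) + 3870) = -66/(5 + 3870) = -66/3875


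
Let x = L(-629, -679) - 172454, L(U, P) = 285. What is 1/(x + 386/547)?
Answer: -547/94176057 ≈ -5.8083e-6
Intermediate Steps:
x = -172169 (x = 285 - 172454 = -172169)
1/(x + 386/547) = 1/(-172169 + 386/547) = 1/(-94176057/547) = -547/94176057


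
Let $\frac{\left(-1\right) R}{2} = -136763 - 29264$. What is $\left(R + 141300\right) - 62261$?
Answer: $411093$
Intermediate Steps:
$R = 332054$ ($R = - 2 \left(-136763 - 29264\right) = \left(-2\right) \left(-166027\right) = 332054$)
$\left(R + 141300\right) - 62261 = \left(332054 + 141300\right) - 62261 = 473354 - 62261 = 411093$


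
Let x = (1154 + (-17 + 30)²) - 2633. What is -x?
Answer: 1310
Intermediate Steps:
x = -1310 (x = (1154 + 13²) - 2633 = (1154 + 169) - 2633 = 1323 - 2633 = -1310)
-x = -1*(-1310) = 1310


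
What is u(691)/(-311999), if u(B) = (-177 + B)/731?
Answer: -514/228071269 ≈ -2.2537e-6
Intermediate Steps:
u(B) = -177/731 + B/731 (u(B) = (-177 + B)*(1/731) = -177/731 + B/731)
u(691)/(-311999) = (-177/731 + (1/731)*691)/(-311999) = (-177/731 + 691/731)*(-1/311999) = (514/731)*(-1/311999) = -514/228071269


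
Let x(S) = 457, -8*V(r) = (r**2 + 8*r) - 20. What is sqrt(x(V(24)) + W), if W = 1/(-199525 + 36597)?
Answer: sqrt(758206781385)/40732 ≈ 21.378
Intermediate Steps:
V(r) = 5/2 - r - r**2/8 (V(r) = -((r**2 + 8*r) - 20)/8 = -(-20 + r**2 + 8*r)/8 = 5/2 - r - r**2/8)
W = -1/162928 (W = 1/(-162928) = -1/162928 ≈ -6.1377e-6)
sqrt(x(V(24)) + W) = sqrt(457 - 1/162928) = sqrt(74458095/162928) = sqrt(758206781385)/40732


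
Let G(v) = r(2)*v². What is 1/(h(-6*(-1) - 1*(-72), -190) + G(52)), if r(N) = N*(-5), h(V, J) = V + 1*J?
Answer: -1/27152 ≈ -3.6830e-5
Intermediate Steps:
h(V, J) = J + V (h(V, J) = V + J = J + V)
r(N) = -5*N
G(v) = -10*v² (G(v) = (-5*2)*v² = -10*v²)
1/(h(-6*(-1) - 1*(-72), -190) + G(52)) = 1/((-190 + (-6*(-1) - 1*(-72))) - 10*52²) = 1/((-190 + (6 + 72)) - 10*2704) = 1/((-190 + 78) - 27040) = 1/(-112 - 27040) = 1/(-27152) = -1/27152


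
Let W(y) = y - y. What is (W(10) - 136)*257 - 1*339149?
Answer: -374101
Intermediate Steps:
W(y) = 0
(W(10) - 136)*257 - 1*339149 = (0 - 136)*257 - 1*339149 = -136*257 - 339149 = -34952 - 339149 = -374101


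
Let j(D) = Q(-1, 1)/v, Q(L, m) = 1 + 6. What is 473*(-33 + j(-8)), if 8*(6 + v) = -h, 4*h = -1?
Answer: -3087271/191 ≈ -16164.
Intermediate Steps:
h = -¼ (h = (¼)*(-1) = -¼ ≈ -0.25000)
Q(L, m) = 7
v = -191/32 (v = -6 + (-1*(-¼))/8 = -6 + (⅛)*(¼) = -6 + 1/32 = -191/32 ≈ -5.9688)
j(D) = -224/191 (j(D) = 7/(-191/32) = 7*(-32/191) = -224/191)
473*(-33 + j(-8)) = 473*(-33 - 224/191) = 473*(-6527/191) = -3087271/191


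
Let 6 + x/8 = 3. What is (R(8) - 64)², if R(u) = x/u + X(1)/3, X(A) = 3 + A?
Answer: 38809/9 ≈ 4312.1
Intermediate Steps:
x = -24 (x = -48 + 8*3 = -48 + 24 = -24)
R(u) = 4/3 - 24/u (R(u) = -24/u + (3 + 1)/3 = -24/u + 4*(⅓) = -24/u + 4/3 = 4/3 - 24/u)
(R(8) - 64)² = ((4/3 - 24/8) - 64)² = ((4/3 - 24*⅛) - 64)² = ((4/3 - 3) - 64)² = (-5/3 - 64)² = (-197/3)² = 38809/9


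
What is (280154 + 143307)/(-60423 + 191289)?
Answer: 423461/130866 ≈ 3.2358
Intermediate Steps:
(280154 + 143307)/(-60423 + 191289) = 423461/130866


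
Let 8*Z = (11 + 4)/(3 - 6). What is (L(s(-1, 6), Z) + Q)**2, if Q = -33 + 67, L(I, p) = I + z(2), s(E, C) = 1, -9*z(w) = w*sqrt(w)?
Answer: 99233/81 - 140*sqrt(2)/9 ≈ 1203.1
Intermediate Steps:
z(w) = -w**(3/2)/9 (z(w) = -w*sqrt(w)/9 = -w**(3/2)/9)
Z = -5/8 (Z = ((11 + 4)/(3 - 6))/8 = (15/(-3))/8 = (15*(-1/3))/8 = (1/8)*(-5) = -5/8 ≈ -0.62500)
L(I, p) = I - 2*sqrt(2)/9
Q = 34
(L(s(-1, 6), Z) + Q)**2 = ((1 - 2*sqrt(2)/9) + 34)**2 = (35 - 2*sqrt(2)/9)**2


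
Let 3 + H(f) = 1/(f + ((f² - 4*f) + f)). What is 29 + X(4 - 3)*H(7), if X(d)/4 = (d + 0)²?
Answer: 599/35 ≈ 17.114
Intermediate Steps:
H(f) = -3 + 1/(f² - 2*f) (H(f) = -3 + 1/(f + ((f² - 4*f) + f)) = -3 + 1/(f + (f² - 3*f)) = -3 + 1/(f² - 2*f))
X(d) = 4*d² (X(d) = 4*(d + 0)² = 4*d²)
29 + X(4 - 3)*H(7) = 29 + (4*(4 - 3)²)*((1 - 3*7² + 6*7)/(7*(-2 + 7))) = 29 + (4*1²)*((⅐)*(1 - 3*49 + 42)/5) = 29 + (4*1)*((⅐)*(⅕)*(1 - 147 + 42)) = 29 + 4*((⅐)*(⅕)*(-104)) = 29 + 4*(-104/35) = 29 - 416/35 = 599/35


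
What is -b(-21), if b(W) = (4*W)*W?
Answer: -1764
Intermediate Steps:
b(W) = 4*W²
-b(-21) = -4*(-21)² = -4*441 = -1*1764 = -1764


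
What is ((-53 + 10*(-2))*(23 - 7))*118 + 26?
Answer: -137798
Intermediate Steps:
((-53 + 10*(-2))*(23 - 7))*118 + 26 = ((-53 - 20)*16)*118 + 26 = -73*16*118 + 26 = -1168*118 + 26 = -137824 + 26 = -137798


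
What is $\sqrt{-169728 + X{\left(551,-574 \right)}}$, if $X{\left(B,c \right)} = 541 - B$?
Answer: $i \sqrt{169738} \approx 411.99 i$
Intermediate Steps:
$\sqrt{-169728 + X{\left(551,-574 \right)}} = \sqrt{-169728 + \left(541 - 551\right)} = \sqrt{-169728 - 10} = \sqrt{-169738} = i \sqrt{169738}$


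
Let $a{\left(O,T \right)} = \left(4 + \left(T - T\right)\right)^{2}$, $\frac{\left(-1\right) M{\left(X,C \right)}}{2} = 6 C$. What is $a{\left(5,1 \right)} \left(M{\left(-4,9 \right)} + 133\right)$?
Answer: $400$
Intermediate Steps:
$M{\left(X,C \right)} = - 12 C$ ($M{\left(X,C \right)} = - 2 \cdot 6 C = - 12 C$)
$a{\left(O,T \right)} = 16$ ($a{\left(O,T \right)} = \left(4 + 0\right)^{2} = 4^{2} = 16$)
$a{\left(5,1 \right)} \left(M{\left(-4,9 \right)} + 133\right) = 16 \left(\left(-12\right) 9 + 133\right) = 16 \left(-108 + 133\right) = 16 \cdot 25 = 400$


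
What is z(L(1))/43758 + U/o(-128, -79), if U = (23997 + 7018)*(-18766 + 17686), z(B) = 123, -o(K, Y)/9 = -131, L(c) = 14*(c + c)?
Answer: -54286169429/1910766 ≈ -28411.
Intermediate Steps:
L(c) = 28*c (L(c) = 14*(2*c) = 28*c)
o(K, Y) = 1179 (o(K, Y) = -9*(-131) = 1179)
U = -33496200 (U = 31015*(-1080) = -33496200)
z(L(1))/43758 + U/o(-128, -79) = 123/43758 - 33496200/1179 = 123*(1/43758) - 33496200*1/1179 = 41/14586 - 3721800/131 = -54286169429/1910766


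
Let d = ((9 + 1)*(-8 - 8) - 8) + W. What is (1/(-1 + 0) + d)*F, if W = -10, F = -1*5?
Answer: 895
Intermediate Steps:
F = -5
d = -178 (d = ((9 + 1)*(-8 - 8) - 8) - 10 = (10*(-16) - 8) - 10 = (-160 - 8) - 10 = -168 - 10 = -178)
(1/(-1 + 0) + d)*F = (1/(-1 + 0) - 178)*(-5) = (1/(-1) - 178)*(-5) = (-1 - 178)*(-5) = -179*(-5) = 895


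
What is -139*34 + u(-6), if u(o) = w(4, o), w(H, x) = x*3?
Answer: -4744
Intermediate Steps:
w(H, x) = 3*x
u(o) = 3*o
-139*34 + u(-6) = -139*34 + 3*(-6) = -4726 - 18 = -4744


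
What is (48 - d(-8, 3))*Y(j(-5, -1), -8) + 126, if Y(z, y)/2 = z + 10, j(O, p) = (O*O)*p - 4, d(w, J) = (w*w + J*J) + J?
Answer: 1190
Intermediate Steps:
d(w, J) = J + J**2 + w**2 (d(w, J) = (w**2 + J**2) + J = (J**2 + w**2) + J = J + J**2 + w**2)
j(O, p) = -4 + p*O**2 (j(O, p) = O**2*p - 4 = p*O**2 - 4 = -4 + p*O**2)
Y(z, y) = 20 + 2*z (Y(z, y) = 2*(z + 10) = 2*(10 + z) = 20 + 2*z)
(48 - d(-8, 3))*Y(j(-5, -1), -8) + 126 = (48 - (3 + 3**2 + (-8)**2))*(20 + 2*(-4 - 1*(-5)**2)) + 126 = (48 - (3 + 9 + 64))*(20 + 2*(-4 - 1*25)) + 126 = (48 - 1*76)*(20 + 2*(-4 - 25)) + 126 = (48 - 76)*(20 + 2*(-29)) + 126 = -28*(20 - 58) + 126 = -28*(-38) + 126 = 1064 + 126 = 1190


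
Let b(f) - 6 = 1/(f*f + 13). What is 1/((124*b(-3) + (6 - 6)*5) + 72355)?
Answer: 11/804151 ≈ 1.3679e-5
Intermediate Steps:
b(f) = 6 + 1/(13 + f²) (b(f) = 6 + 1/(f*f + 13) = 6 + 1/(f² + 13) = 6 + 1/(13 + f²))
1/((124*b(-3) + (6 - 6)*5) + 72355) = 1/((124*((79 + 6*(-3)²)/(13 + (-3)²)) + (6 - 6)*5) + 72355) = 1/((124*((79 + 6*9)/(13 + 9)) + 0*5) + 72355) = 1/((124*((79 + 54)/22) + 0) + 72355) = 1/((124*((1/22)*133) + 0) + 72355) = 1/((124*(133/22) + 0) + 72355) = 1/((8246/11 + 0) + 72355) = 1/(8246/11 + 72355) = 1/(804151/11) = 11/804151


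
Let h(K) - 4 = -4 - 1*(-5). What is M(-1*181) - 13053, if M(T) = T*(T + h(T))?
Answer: 18803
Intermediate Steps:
h(K) = 5 (h(K) = 4 + (-4 - 1*(-5)) = 4 + (-4 + 5) = 4 + 1 = 5)
M(T) = T*(5 + T) (M(T) = T*(T + 5) = T*(5 + T))
M(-1*181) - 13053 = (-1*181)*(5 - 1*181) - 13053 = -181*(5 - 181) - 13053 = -181*(-176) - 13053 = 31856 - 13053 = 18803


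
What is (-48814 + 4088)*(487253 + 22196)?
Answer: -22785615974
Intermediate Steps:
(-48814 + 4088)*(487253 + 22196) = -44726*509449 = -22785615974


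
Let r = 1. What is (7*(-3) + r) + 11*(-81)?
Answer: -911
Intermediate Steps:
(7*(-3) + r) + 11*(-81) = (7*(-3) + 1) + 11*(-81) = (-21 + 1) - 891 = -20 - 891 = -911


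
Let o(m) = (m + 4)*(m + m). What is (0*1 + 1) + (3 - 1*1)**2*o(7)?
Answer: 617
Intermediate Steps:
o(m) = 2*m*(4 + m) (o(m) = (4 + m)*(2*m) = 2*m*(4 + m))
(0*1 + 1) + (3 - 1*1)**2*o(7) = (0*1 + 1) + (3 - 1*1)**2*(2*7*(4 + 7)) = (0 + 1) + (3 - 1)**2*(2*7*11) = 1 + 2**2*154 = 1 + 4*154 = 1 + 616 = 617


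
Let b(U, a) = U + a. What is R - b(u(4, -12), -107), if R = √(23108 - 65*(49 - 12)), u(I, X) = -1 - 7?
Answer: 115 + √20703 ≈ 258.89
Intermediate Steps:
u(I, X) = -8
R = √20703 (R = √(23108 - 65*37) = √(23108 - 2405) = √20703 ≈ 143.89)
R - b(u(4, -12), -107) = √20703 - (-8 - 107) = √20703 - 1*(-115) = √20703 + 115 = 115 + √20703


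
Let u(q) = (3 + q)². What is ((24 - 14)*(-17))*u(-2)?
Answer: -170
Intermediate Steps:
((24 - 14)*(-17))*u(-2) = ((24 - 14)*(-17))*(3 - 2)² = (10*(-17))*1² = -170*1 = -170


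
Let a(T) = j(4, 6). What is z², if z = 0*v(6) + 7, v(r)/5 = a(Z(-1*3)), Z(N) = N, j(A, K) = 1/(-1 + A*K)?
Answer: 49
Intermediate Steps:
a(T) = 1/23 (a(T) = 1/(-1 + 4*6) = 1/(-1 + 24) = 1/23)
v(r) = 5/23 (v(r) = 5*(1/23) = 5/23)
z = 7 (z = 0*(5/23) + 7 = 0 + 7 = 7)
z² = 7² = 49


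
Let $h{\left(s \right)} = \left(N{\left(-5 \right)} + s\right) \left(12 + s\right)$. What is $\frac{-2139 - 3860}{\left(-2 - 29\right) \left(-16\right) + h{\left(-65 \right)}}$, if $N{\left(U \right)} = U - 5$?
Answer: $- \frac{5999}{4471} \approx -1.3418$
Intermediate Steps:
$N{\left(U \right)} = -5 + U$
$h{\left(s \right)} = \left(-10 + s\right) \left(12 + s\right)$ ($h{\left(s \right)} = \left(\left(-5 - 5\right) + s\right) \left(12 + s\right) = \left(-10 + s\right) \left(12 + s\right)$)
$\frac{-2139 - 3860}{\left(-2 - 29\right) \left(-16\right) + h{\left(-65 \right)}} = \frac{-2139 - 3860}{\left(-2 - 29\right) \left(-16\right) + \left(-120 + \left(-65\right)^{2} + 2 \left(-65\right)\right)} = - \frac{5999}{\left(-31\right) \left(-16\right) - -3975} = - \frac{5999}{496 + 3975} = - \frac{5999}{4471}$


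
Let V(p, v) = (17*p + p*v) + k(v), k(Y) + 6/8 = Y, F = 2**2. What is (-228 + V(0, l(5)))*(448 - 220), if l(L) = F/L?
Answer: -259863/5 ≈ -51973.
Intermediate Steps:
F = 4
k(Y) = -3/4 + Y
l(L) = 4/L
V(p, v) = -3/4 + v + 17*p + p*v (V(p, v) = (17*p + p*v) + (-3/4 + v) = -3/4 + v + 17*p + p*v)
(-228 + V(0, l(5)))*(448 - 220) = (-228 + (-3/4 + 4/5 + 17*0 + 0*(4/5)))*(448 - 220) = (-228 + (-3/4 + 4*(1/5) + 0 + 0*(4*(1/5))))*228 = (-228 + (-3/4 + 4/5 + 0 + 0*(4/5)))*228 = (-228 + (-3/4 + 4/5 + 0 + 0))*228 = (-228 + 1/20)*228 = -4559/20*228 = -259863/5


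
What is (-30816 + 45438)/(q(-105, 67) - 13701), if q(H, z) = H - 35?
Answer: -14622/13841 ≈ -1.0564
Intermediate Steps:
q(H, z) = -35 + H
(-30816 + 45438)/(q(-105, 67) - 13701) = (-30816 + 45438)/((-35 - 105) - 13701) = 14622/(-140 - 13701) = 14622/(-13841) = 14622*(-1/13841) = -14622/13841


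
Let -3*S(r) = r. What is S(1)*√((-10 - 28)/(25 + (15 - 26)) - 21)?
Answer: -I*√1162/21 ≈ -1.6232*I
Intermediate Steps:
S(r) = -r/3
S(1)*√((-10 - 28)/(25 + (15 - 26)) - 21) = (-⅓*1)*√((-10 - 28)/(25 + (15 - 26)) - 21) = -√(-38/(25 - 11) - 21)/3 = -√(-38/14 - 21)/3 = -√(-38*1/14 - 21)/3 = -√(-19/7 - 21)/3 = -I*√1162/21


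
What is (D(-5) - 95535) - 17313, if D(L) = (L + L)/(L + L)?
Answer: -112847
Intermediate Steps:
D(L) = 1 (D(L) = (2*L)/((2*L)) = (2*L)*(1/(2*L)) = 1)
(D(-5) - 95535) - 17313 = (1 - 95535) - 17313 = -95534 - 17313 = -112847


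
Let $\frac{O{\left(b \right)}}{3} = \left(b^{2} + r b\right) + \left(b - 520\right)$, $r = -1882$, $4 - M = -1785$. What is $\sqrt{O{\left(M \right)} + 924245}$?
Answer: $\sqrt{428921} \approx 654.92$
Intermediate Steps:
$M = 1789$ ($M = 4 - -1785 = 4 + 1785 = 1789$)
$O{\left(b \right)} = -1560 - 5643 b + 3 b^{2}$ ($O{\left(b \right)} = 3 \left(\left(b^{2} - 1882 b\right) + \left(b - 520\right)\right) = 3 \left(\left(b^{2} - 1882 b\right) + \left(-520 + b\right)\right) = 3 \left(-520 + b^{2} - 1881 b\right) = -1560 - 5643 b + 3 b^{2}$)
$\sqrt{O{\left(M \right)} + 924245} = \sqrt{\left(-1560 - 10095327 + 3 \cdot 1789^{2}\right) + 924245} = \sqrt{\left(-1560 - 10095327 + 3 \cdot 3200521\right) + 924245} = \sqrt{\left(-1560 - 10095327 + 9601563\right) + 924245} = \sqrt{-495324 + 924245} = \sqrt{428921}$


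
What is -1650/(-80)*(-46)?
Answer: -3795/4 ≈ -948.75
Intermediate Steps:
-1650/(-80)*(-46) = -1650*(-1)/80*(-46) = -50*(-33/80)*(-46) = (165/8)*(-46) = -3795/4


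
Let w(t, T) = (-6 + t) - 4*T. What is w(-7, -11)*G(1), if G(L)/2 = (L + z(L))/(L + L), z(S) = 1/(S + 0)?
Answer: 62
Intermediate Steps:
z(S) = 1/S
w(t, T) = -6 + t - 4*T
G(L) = (L + 1/L)/L (G(L) = 2*((L + 1/L)/(L + L)) = 2*((L + 1/L)/((2*L))) = 2*((L + 1/L)*(1/(2*L))) = 2*((L + 1/L)/(2*L)) = (L + 1/L)/L)
w(-7, -11)*G(1) = (-6 - 7 - 4*(-11))*(1 + 1⁻²) = (-6 - 7 + 44)*(1 + 1) = 31*2 = 62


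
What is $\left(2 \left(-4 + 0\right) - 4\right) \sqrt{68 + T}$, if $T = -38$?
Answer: $- 12 \sqrt{30} \approx -65.727$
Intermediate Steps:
$\left(2 \left(-4 + 0\right) - 4\right) \sqrt{68 + T} = \left(2 \left(-4 + 0\right) - 4\right) \sqrt{68 - 38} = \left(2 \left(-4\right) - 4\right) \sqrt{30} = \left(-8 - 4\right) \sqrt{30} = - 12 \sqrt{30}$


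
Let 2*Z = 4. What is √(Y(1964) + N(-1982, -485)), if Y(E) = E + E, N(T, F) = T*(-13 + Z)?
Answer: √25730 ≈ 160.41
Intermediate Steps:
Z = 2 (Z = (½)*4 = 2)
N(T, F) = -11*T (N(T, F) = T*(-13 + 2) = T*(-11) = -11*T)
Y(E) = 2*E
√(Y(1964) + N(-1982, -485)) = √(2*1964 - 11*(-1982)) = √(3928 + 21802) = √25730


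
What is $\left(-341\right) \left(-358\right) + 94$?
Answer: $122172$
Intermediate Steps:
$\left(-341\right) \left(-358\right) + 94 = 122078 + 94 = 122172$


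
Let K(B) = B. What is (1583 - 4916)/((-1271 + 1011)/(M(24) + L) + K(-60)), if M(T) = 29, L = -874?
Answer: 43329/776 ≈ 55.836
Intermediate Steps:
(1583 - 4916)/((-1271 + 1011)/(M(24) + L) + K(-60)) = (1583 - 4916)/((-1271 + 1011)/(29 - 874) - 60) = -3333/(-260/(-845) - 60) = -3333/(-260*(-1/845) - 60) = -3333/(4/13 - 60) = -3333/(-776/13) = -3333*(-13/776) = 43329/776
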